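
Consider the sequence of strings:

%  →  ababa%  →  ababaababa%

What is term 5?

ababaababaababaababa%

The strings grow by a fixed prefix ababa each time.
From ababaababa%, 2 further steps: ababaababa% → ababaababaababa% → (answer).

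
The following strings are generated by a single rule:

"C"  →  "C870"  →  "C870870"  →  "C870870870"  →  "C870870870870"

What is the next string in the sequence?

C870870870870870

Each term is the previous one with 870 appended.
One more step from C870870870870 gives the answer.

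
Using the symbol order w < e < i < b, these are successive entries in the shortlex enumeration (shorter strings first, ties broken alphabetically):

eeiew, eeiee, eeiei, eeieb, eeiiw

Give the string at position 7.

eeiii

Advancing 2 positions from eeiiw through eeiiw → eeiie reaches term 7.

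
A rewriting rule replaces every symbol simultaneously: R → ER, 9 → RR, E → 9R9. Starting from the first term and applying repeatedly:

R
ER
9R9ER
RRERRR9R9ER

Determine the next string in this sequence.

ERER9R9ERERERRRERRR9R9ER

Expanding RRERRR9R9ER: R→ER, R→ER, E→9R9, R→ER, R→ER, R→ER, 9→RR, R→ER, 9→RR, E→9R9, R→ER. Concatenated: ER ER 9R9 ER ER ER RR ER RR 9R9 ER.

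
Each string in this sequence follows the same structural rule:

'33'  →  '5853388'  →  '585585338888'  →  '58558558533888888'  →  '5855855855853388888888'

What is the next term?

Every step adds 585 to the front and 88 to the end of the previous string.
One more step from 5855855855853388888888 gives the answer.

585585585585585338888888888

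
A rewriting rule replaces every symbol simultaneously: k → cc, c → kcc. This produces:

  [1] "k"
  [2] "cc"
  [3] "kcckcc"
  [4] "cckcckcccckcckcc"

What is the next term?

Rewriting the 16 symbols of cckcckcccckcckcc one by one yields kcc kcc cc kcc kcc cc kcc kcc kcc kcc cc kcc kcc cc kcc kcc; concatenated:

kcckcccckcckcccckcckcckcckcccckcckcccckcckcc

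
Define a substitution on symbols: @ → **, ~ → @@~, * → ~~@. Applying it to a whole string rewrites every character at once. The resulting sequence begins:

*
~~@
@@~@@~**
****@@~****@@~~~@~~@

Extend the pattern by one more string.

Applying the rule to each of the 20 symbols of ****@@~****@@~~~@~~@ gives the pieces ~~@ ~~@ ~~@ ~~@ ** ** @@~ ~~@ ~~@ ~~@ ~~@ ** ** @@~ @@~ @@~ ** @@~ @@~ **, which concatenate to the answer.

~~@~~@~~@~~@****@@~~~@~~@~~@~~@****@@~@@~@@~**@@~@@~**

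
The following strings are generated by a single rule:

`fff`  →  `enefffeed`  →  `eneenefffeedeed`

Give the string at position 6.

s(k+1) = ene·s(k)·eed, so each term gains ene as a prefix and eed as a suffix.
From eneenefffeedeed, 3 further steps: eneenefffeedeed → eneeneenefffeedeedeed → eneeneeneenefffeedeedeedeed → (answer).

eneeneeneeneenefffeedeedeedeedeed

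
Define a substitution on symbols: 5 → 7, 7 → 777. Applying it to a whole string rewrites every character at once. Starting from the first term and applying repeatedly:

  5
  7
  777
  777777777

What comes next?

777777777777777777777777777

Expanding 777777777: 7→777, 7→777, 7→777, 7→777, 7→777, 7→777, 7→777, 7→777, 7→777. Concatenated: 777 777 777 777 777 777 777 777 777.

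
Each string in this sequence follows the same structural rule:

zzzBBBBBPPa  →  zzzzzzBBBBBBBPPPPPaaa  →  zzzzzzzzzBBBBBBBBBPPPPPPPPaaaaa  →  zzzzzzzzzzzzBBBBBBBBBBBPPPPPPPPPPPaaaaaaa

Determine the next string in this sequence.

Term n consists of 3n z's, followed by 2n+3 B's, followed by 3n-1 P's, followed by 2n-1 a's (n = 1, 2, …).
Setting n = 5 gives 15, 13, 14, 9 characters in each block.

zzzzzzzzzzzzzzzBBBBBBBBBBBBBPPPPPPPPPPPPPPaaaaaaaaa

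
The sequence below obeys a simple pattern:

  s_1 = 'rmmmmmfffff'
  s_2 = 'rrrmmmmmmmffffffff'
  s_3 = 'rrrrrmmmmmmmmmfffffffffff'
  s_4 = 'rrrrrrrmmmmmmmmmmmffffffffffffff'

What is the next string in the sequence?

Reading off run lengths: r runs 1, 3, 5, 7; m runs 5, 7, 9, 11; f runs 5, 8, 11, 14 — each is linear in n (n = 1, 2, …).
At n = 5 the blocks have lengths 9, 13, 17.

rrrrrrrrrmmmmmmmmmmmmmfffffffffffffffff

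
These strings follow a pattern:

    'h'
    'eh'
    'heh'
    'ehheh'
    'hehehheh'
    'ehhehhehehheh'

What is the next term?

Each term (from the third on) is the two preceding terms concatenated in order: term 3 = h·eh = heh.
The next term joins hehehheh and ehhehhehehheh.

hehehhehehhehhehehheh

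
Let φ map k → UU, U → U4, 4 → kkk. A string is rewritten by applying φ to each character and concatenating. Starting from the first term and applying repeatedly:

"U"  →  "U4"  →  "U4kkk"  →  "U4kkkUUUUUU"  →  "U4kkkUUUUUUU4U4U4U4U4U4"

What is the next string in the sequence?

Replace each of the 23 characters of U4kkkUUUUUUU4U4U4U4U4U4 in place — U4 kkk UU UU UU U4 U4 U4 U4 U4 U4 U4 kkk U4 kkk U4 kkk U4 kkk U4 kkk U4 kkk — and concatenate.

U4kkkUUUUUUU4U4U4U4U4U4U4kkkU4kkkU4kkkU4kkkU4kkkU4kkk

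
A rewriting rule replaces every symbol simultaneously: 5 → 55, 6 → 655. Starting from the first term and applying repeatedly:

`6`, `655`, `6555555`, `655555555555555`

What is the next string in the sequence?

Replace each of the 15 characters of 655555555555555 in place — 655 55 55 55 55 55 55 55 55 55 55 55 55 55 55 — and concatenate.

6555555555555555555555555555555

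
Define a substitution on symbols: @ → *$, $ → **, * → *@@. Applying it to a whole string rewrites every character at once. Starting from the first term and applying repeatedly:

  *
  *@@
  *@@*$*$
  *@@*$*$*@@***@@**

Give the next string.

*@@*$*$*@@***@@***@@*$*$*@@*@@*@@*$*$*@@*@@

Replace each of the 17 characters of *@@*$*$*@@***@@** in place — *@@ *$ *$ *@@ ** *@@ ** *@@ *$ *$ *@@ *@@ *@@ *$ *$ *@@ *@@ — and concatenate.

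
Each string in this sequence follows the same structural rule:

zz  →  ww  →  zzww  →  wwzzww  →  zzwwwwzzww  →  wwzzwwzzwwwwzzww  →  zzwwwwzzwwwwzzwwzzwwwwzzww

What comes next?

wwzzwwzzwwwwzzwwzzwwwwzzwwwwzzwwzzwwwwzzww

Each term (from the third on) is the two preceding terms concatenated in order: term 3 = zz·ww = zzww.
Continuing: wwzzwwzzwwwwzzww · zzwwwwzzwwwwzzwwzzwwwwzzww gives term 8.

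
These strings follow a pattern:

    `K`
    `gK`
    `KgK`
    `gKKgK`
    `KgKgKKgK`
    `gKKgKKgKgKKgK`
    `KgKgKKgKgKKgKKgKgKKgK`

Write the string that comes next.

gKKgKKgKgKKgKKgKgKKgKgKKgKKgKgKKgK

From term 3 onward, concatenate the second-to-last term with the last: K·gK = KgK, gK·KgK = gKKgK, …
The next term joins gKKgKKgKgKKgK and KgKgKKgKgKKgKKgKgKKgK.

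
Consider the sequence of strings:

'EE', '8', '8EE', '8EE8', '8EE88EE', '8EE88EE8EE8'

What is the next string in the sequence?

Each term (from the third on) is the previous term followed by the one before it: term 3 = 8·EE = 8EE.
The next term joins 8EE88EE8EE8 and 8EE88EE.

8EE88EE8EE88EE88EE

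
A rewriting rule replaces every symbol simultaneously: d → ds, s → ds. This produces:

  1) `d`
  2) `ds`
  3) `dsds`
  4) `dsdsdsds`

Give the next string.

dsdsdsdsdsdsdsds

Rewriting each symbol of dsdsdsds: d→ds, s→ds, d→ds, s→ds, d→ds, s→ds, d→ds, s→ds, which concatenates to ds ds ds ds ds ds ds ds.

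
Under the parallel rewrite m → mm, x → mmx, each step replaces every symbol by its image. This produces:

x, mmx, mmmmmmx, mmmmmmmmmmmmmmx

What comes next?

mmmmmmmmmmmmmmmmmmmmmmmmmmmmmmx

Replace each of the 15 characters of mmmmmmmmmmmmmmx in place — mm mm mm mm mm mm mm mm mm mm mm mm mm mm mmx — and concatenate.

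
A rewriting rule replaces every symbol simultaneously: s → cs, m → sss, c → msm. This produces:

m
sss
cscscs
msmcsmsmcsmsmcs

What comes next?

ssscssssmsmcsssscssssmsmcsssscssssmsmcs

Applying the rule to each of the 15 symbols of msmcsmsmcsmsmcs gives the pieces sss cs sss msm cs sss cs sss msm cs sss cs sss msm cs, which concatenate to the answer.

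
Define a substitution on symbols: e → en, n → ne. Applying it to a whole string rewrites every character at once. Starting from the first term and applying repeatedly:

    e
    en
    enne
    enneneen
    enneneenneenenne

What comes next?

φ(enneneenneenenne) expands symbol-by-symbol to en ne ne en ne en en ne ne en en ne en ne ne en; joining the 16 pieces gives the next term.

enneneenneenenneneenenneenneneen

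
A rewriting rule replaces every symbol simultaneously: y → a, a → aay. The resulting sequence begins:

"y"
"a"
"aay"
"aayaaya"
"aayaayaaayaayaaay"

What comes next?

aayaayaaayaayaaayaayaayaaayaayaaayaayaaya

Applying the rule to each of the 17 symbols of aayaayaaayaayaaay gives the pieces aay aay a aay aay a aay aay aay a aay aay a aay aay aay a, which concatenate to the answer.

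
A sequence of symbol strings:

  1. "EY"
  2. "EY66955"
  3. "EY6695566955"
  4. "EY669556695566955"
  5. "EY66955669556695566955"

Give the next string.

EY6695566955669556695566955

Every step adds 66955 to the end: s(k+1) = s(k)·66955.
One more step from EY66955669556695566955 gives the answer.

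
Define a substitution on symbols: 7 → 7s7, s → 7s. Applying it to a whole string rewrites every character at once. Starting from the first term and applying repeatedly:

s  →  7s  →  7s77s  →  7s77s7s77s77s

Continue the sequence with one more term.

Applying the rule to each of the 13 symbols of 7s77s7s77s77s gives the pieces 7s7 7s 7s7 7s7 7s 7s7 7s 7s7 7s7 7s 7s7 7s7 7s, which concatenate to the answer.

7s77s7s77s77s7s77s7s77s77s7s77s77s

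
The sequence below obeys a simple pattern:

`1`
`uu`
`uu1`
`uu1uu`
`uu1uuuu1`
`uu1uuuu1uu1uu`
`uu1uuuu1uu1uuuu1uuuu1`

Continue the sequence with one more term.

uu1uuuu1uu1uuuu1uuuu1uu1uuuu1uu1uu

This is a Fibonacci-style word recurrence s(k) = s(k−1)·s(k−2): e.g. uu·1 = uu1.
So term 8 is uu1uuuu1uu1uuuu1uuuu1·uu1uuuu1uu1uu.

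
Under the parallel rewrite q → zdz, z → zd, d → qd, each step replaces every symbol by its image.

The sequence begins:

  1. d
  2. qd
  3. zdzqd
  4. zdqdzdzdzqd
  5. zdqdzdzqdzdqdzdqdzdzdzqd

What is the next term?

Replace each of the 24 characters of zdqdzdzqdzdqdzdqdzdzdzqd in place — zd qd zdz qd zd qd zd zdz qd zd qd zdz qd zd qd zdz qd zd qd zd qd zd zdz qd — and concatenate.

zdqdzdzqdzdqdzdzdzqdzdqdzdzqdzdqdzdzqdzdqdzdqdzdzdzqd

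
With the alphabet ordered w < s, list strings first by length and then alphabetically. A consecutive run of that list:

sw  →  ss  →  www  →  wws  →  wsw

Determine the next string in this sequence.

Treat wsw as a base-2 numeral over the given alphabet and add one, carrying through any trailing s's.

wss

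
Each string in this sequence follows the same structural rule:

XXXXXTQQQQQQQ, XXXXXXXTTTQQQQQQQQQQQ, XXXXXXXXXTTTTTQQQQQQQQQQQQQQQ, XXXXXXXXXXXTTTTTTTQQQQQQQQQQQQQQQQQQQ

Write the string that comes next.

XXXXXXXXXXXXXTTTTTTTTTQQQQQQQQQQQQQQQQQQQQQQQ

Each string has the form X^{2n+3} T^{2n-1} Q^{4n+3} (n = 1, 2, …).
At n = 5 the blocks have lengths 13, 9, 23.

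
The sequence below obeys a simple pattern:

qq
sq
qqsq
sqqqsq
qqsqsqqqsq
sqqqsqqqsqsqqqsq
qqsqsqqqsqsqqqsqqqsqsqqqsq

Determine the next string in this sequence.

sqqqsqqqsqsqqqsqqqsqsqqqsqsqqqsqqqsqsqqqsq

From term 3 onward, concatenate the second-to-last term with the last: qq·sq = qqsq, sq·qqsq = sqqqsq, …
So term 8 is sqqqsqqqsqsqqqsq·qqsqsqqqsqsqqqsqqqsqsqqqsq.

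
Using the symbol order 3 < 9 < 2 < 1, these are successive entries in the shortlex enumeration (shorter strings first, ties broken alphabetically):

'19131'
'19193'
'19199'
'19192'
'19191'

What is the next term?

Treat 19191 as a base-4 numeral over the given alphabet and add one, carrying through any trailing 1's.

19123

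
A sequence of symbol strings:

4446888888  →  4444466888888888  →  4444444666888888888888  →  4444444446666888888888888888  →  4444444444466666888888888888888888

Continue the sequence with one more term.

4444444444444666666888888888888888888888

Reading off run lengths: 4 runs 3, 5, 7, 9, 11; 6 runs 1, 2, 3, 4, 5; 8 runs 6, 9, 12, 15, 18 — each is linear in n (n = 1, 2, …).
Setting n = 6 gives 13, 6, 21 characters in each block.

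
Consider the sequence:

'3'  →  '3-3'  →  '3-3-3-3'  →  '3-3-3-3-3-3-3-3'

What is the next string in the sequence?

Every step duplicates the string with '-' between the halves.
Doubling 3-3-3-3-3-3-3-3 with '-' between the halves:

3-3-3-3-3-3-3-3-3-3-3-3-3-3-3-3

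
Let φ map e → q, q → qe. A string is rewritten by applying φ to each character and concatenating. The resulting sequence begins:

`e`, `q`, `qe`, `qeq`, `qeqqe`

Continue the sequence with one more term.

qeqqeqeq

Rewriting each symbol of qeqqe: q→qe, e→q, q→qe, q→qe, e→q, which concatenates to qe q qe qe q.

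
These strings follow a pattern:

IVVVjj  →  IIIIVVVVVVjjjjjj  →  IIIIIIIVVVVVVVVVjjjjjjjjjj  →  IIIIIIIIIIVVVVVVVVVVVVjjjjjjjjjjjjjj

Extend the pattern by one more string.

Term n consists of 3n-2 I's, followed by 3n V's, followed by 4n-2 j's (n = 1, 2, …).
Setting n = 5 gives 13, 15, 18 characters in each block.

IIIIIIIIIIIIIVVVVVVVVVVVVVVVjjjjjjjjjjjjjjjjjj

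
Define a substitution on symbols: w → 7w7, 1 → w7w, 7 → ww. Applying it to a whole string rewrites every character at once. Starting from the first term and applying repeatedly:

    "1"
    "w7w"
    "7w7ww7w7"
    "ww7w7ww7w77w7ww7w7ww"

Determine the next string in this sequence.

φ(ww7w7ww7w77w7ww7w7ww) expands symbol-by-symbol to 7w7 7w7 ww 7w7 ww 7w7 7w7 ww 7w7 ww ww 7w7 ww 7w7 7w7 ww 7w7 ww 7w7 7w7; joining the 20 pieces gives the next term.

7w77w7ww7w7ww7w77w7ww7w7wwww7w7ww7w77w7ww7w7ww7w77w7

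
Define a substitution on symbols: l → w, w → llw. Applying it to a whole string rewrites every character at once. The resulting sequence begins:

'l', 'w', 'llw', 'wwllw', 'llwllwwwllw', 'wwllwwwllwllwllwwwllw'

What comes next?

llwllwwwllwllwllwwwllwwwllwwwllwllwllwwwllw

Replace each of the 21 characters of wwllwwwllwllwllwwwllw in place — llw llw w w llw llw llw w w llw w w llw w w llw llw llw w w llw — and concatenate.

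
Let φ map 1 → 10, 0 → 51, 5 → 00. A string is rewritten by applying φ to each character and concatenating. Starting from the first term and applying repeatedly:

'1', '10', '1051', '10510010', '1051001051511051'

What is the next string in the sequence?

Applying the rule to each of the 16 symbols of 1051001051511051 gives the pieces 10 51 00 10 51 51 10 51 00 10 00 10 10 51 00 10, which concatenate to the answer.

10510010515110510010001010510010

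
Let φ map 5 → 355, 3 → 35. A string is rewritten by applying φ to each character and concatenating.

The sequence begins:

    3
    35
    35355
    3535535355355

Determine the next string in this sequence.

Rewriting the 13 symbols of 3535535355355 one by one yields 35 355 35 355 355 35 355 35 355 355 35 355 355; concatenated:

3535535355355353553535535535355355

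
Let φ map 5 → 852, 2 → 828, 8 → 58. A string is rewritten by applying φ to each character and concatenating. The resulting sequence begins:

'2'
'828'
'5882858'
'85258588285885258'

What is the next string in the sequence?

5885282885258852585882858852585885282885258

Replace each of the 17 characters of 85258588285885258 in place — 58 852 828 852 58 852 58 58 828 58 852 58 58 852 828 852 58 — and concatenate.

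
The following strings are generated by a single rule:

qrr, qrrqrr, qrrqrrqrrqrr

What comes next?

Every step duplicates the string.
Doubling qrrqrrqrrqrr:

qrrqrrqrrqrrqrrqrrqrrqrr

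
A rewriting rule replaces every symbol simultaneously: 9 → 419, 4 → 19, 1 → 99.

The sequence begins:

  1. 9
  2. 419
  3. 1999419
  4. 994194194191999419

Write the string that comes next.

Applying the rule to each of the 18 symbols of 994194194191999419 gives the pieces 419 419 19 99 419 19 99 419 19 99 419 99 419 419 419 19 99 419, which concatenate to the answer.

419419199941919994191999419994194194191999419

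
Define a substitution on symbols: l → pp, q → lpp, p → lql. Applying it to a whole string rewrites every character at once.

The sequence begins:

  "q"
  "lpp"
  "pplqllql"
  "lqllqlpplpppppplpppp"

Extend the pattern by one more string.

φ(lqllqlpplpppppplpppp) expands symbol-by-symbol to pp lpp pp pp lpp pp lql lql pp lql lql lql lql lql lql pp lql lql lql lql; joining the 20 pieces gives the next term.

pplpppppplpppplqllqlpplqllqllqllqllqllqlpplqllqllqllql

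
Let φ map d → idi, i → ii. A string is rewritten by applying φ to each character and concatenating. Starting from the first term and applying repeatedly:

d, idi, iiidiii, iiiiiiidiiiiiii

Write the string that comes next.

Rewriting the 15 symbols of iiiiiiidiiiiiii one by one yields ii ii ii ii ii ii ii idi ii ii ii ii ii ii ii; concatenated:

iiiiiiiiiiiiiiidiiiiiiiiiiiiiii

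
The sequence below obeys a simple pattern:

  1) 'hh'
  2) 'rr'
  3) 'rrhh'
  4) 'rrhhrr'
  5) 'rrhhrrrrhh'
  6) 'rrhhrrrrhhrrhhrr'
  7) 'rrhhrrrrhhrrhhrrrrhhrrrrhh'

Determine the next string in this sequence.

From term 3 onward, concatenate the last term with the second-to-last: rr·hh = rrhh, rrhh·rr = rrhhrr, …
Continuing: rrhhrrrrhhrrhhrrrrhhrrrrhh · rrhhrrrrhhrrhhrr gives term 8.

rrhhrrrrhhrrhhrrrrhhrrrrhhrrhhrrrrhhrrhhrr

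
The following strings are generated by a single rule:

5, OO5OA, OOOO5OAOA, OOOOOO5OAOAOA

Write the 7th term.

OOOOOOOOOOOO5OAOAOAOAOAOA

Every step adds OO to the front and OA to the end of the previous string.
From OOOOOO5OAOAOA, 3 further steps: OOOOOO5OAOAOA → OOOOOOOO5OAOAOAOA → OOOOOOOOOO5OAOAOAOAOA → (answer).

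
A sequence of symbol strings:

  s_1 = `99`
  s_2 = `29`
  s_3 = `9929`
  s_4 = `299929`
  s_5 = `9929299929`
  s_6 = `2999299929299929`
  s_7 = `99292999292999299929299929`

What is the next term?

This is a Fibonacci-style word recurrence s(k) = s(k−2)·s(k−1): e.g. 99·29 = 9929.
The next term joins 2999299929299929 and 99292999292999299929299929.

299929992929992999292999292999299929299929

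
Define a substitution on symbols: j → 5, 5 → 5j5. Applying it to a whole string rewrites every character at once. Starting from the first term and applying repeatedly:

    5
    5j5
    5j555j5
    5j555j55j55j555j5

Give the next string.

5j555j55j55j555j55j555j55j555j55j55j555j5

φ(5j555j55j55j555j5) expands symbol-by-symbol to 5j5 5 5j5 5j5 5j5 5 5j5 5j5 5 5j5 5j5 5 5j5 5j5 5j5 5 5j5; joining the 17 pieces gives the next term.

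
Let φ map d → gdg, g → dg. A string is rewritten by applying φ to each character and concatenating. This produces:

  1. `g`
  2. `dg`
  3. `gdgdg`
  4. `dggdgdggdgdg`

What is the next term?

gdgdgdggdgdggdgdgdggdgdggdgdg

Expanding dggdgdggdgdg: d→gdg, g→dg, g→dg, d→gdg, g→dg, d→gdg, g→dg, g→dg, d→gdg, g→dg, d→gdg, g→dg. Concatenated: gdg dg dg gdg dg gdg dg dg gdg dg gdg dg.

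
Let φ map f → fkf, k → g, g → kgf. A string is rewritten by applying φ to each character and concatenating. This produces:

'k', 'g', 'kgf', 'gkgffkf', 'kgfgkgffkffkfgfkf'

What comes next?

φ(kgfgkgffkffkfgfkf) expands symbol-by-symbol to g kgf fkf kgf g kgf fkf fkf g fkf fkf g fkf kgf fkf g fkf; joining the 17 pieces gives the next term.

gkgffkfkgfgkgffkffkfgfkffkfgfkfkgffkfgfkf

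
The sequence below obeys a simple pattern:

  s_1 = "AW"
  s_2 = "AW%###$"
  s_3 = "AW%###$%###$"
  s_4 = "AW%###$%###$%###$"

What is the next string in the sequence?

The strings grow by a fixed suffix %###$ each time.
One more step from AW%###$%###$%###$ gives the answer.

AW%###$%###$%###$%###$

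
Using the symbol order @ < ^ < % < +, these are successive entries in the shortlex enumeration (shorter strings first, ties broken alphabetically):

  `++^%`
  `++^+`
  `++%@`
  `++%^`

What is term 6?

++%+

Continuing the enumeration 2 steps past ++%^: ++%^ → ++%% → (answer).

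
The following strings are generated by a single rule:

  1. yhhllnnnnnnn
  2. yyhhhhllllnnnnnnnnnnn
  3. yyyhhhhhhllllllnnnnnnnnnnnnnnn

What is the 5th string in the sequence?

The n-th term is n y's then 2n h's then 2n l's then 4n+3 n's (n = 1, 2, …).
Setting n = 5 gives 5, 10, 10, 23 characters in each block.

yyyyyhhhhhhhhhhllllllllllnnnnnnnnnnnnnnnnnnnnnnn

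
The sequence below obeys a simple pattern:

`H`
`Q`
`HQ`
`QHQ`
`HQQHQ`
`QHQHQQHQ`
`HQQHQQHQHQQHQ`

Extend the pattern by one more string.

From term 3 onward, concatenate the second-to-last term with the last: H·Q = HQ, Q·HQ = QHQ, …
Continuing: QHQHQQHQ · HQQHQQHQHQQHQ gives term 8.

QHQHQQHQHQQHQQHQHQQHQ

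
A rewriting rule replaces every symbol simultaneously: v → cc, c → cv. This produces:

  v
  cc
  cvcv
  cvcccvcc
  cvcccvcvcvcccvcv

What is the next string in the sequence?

Applying the rule to each of the 16 symbols of cvcccvcvcvcccvcv gives the pieces cv cc cv cv cv cc cv cc cv cc cv cv cv cc cv cc, which concatenate to the answer.

cvcccvcvcvcccvcccvcccvcvcvcccvcc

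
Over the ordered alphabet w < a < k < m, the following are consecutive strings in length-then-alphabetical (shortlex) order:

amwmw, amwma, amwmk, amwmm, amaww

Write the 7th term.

Stepping forward 2 times from amaww: amaww → amawa, then the target.

amawk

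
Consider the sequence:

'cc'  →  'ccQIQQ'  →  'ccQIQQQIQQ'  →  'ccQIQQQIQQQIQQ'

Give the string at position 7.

Every step adds QIQQ to the end: s(k+1) = s(k)·QIQQ.
From ccQIQQQIQQQIQQ, 3 further steps: ccQIQQQIQQQIQQ → ccQIQQQIQQQIQQQIQQ → ccQIQQQIQQQIQQQIQQQIQQ → (answer).

ccQIQQQIQQQIQQQIQQQIQQQIQQ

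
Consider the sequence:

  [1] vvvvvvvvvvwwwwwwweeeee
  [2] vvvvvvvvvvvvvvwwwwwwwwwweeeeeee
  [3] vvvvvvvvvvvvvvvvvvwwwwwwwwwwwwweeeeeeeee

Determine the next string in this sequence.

vvvvvvvvvvvvvvvvvvvvvvwwwwwwwwwwwwwwwweeeeeeeeeee

Each string has the form v^{4n+2} w^{3n+1} e^{2n+1}, where the shown terms are n = 2, 3, 4.
For the next term, n = 5, so the run lengths are 22, 16, 11.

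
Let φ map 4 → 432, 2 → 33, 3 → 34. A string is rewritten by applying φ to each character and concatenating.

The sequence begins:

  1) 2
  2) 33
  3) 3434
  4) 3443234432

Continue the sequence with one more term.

Rewriting each symbol of 3443234432: 3→34, 4→432, 4→432, 3→34, 2→33, 3→34, 4→432, 4→432, 3→34, 2→33, which concatenates to 34 432 432 34 33 34 432 432 34 33.

344324323433344324323433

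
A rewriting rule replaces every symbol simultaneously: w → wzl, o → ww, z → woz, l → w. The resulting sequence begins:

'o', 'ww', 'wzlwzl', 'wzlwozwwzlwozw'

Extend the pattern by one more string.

wzlwozwwzlwwwozwzlwzlwozwwzlwwwozwzl

φ(wzlwozwwzlwozw) expands symbol-by-symbol to wzl woz w wzl ww woz wzl wzl woz w wzl ww woz wzl; joining the 14 pieces gives the next term.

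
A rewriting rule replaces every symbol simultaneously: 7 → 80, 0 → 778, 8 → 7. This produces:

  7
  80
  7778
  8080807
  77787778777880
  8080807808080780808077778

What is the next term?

Applying the rule to each of the 25 symbols of 8080807808080780808077778 gives the pieces 7 778 7 778 7 778 80 7 778 7 778 7 778 80 7 778 7 778 7 778 80 80 80 80 7, which concatenate to the answer.

7778777877788077787778777880777877787778808080807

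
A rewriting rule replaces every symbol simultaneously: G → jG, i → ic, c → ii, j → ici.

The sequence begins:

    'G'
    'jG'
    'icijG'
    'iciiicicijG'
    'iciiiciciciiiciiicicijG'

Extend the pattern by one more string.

φ(iciiiciciciiiciiicicijG) expands symbol-by-symbol to ic ii ic ic ic ii ic ii ic ii ic ic ic ii ic ic ic ii ic ii ic ici jG; joining the 23 pieces gives the next term.

iciiiciciciiiciiiciiiciciciiiciciciiiciiicicijG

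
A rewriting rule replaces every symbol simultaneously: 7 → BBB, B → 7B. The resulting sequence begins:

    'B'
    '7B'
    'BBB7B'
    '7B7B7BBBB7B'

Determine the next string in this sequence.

Apply φ to 7B7B7BBBB7B symbol by symbol: 7→BBB, B→7B, 7→BBB, B→7B, 7→BBB, B→7B, B→7B, B→7B, B→7B, 7→BBB, B→7B; joined: BBB 7B BBB 7B BBB 7B 7B 7B 7B BBB 7B.

BBB7BBBB7BBBB7B7B7B7BBBB7B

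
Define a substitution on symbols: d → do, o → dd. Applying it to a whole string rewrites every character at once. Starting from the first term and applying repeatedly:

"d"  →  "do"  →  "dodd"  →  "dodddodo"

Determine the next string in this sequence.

dodddodododddodd

Apply φ to dodddodo symbol by symbol: d→do, o→dd, d→do, d→do, d→do, o→dd, d→do, o→dd; joined: do dd do do do dd do dd.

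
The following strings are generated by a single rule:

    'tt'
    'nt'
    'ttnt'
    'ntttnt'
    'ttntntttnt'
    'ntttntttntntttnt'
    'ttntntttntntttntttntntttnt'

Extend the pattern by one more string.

ntttntttntntttntttntntttntntttntttntntttnt

From term 3 onward, concatenate the second-to-last term with the last: tt·nt = ttnt, nt·ttnt = ntttnt, …
So term 8 is ntttntttntntttnt·ttntntttntntttntttntntttnt.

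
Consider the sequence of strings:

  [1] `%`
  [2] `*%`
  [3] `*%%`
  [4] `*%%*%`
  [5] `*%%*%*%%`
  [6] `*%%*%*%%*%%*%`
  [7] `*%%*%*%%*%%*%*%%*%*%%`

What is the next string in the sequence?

*%%*%*%%*%%*%*%%*%*%%*%%*%*%%*%%*%

Each term (from the third on) is the previous term followed by the one before it: term 3 = *%·% = *%%.
The next term joins *%%*%*%%*%%*%*%%*%*%% and *%%*%*%%*%%*%.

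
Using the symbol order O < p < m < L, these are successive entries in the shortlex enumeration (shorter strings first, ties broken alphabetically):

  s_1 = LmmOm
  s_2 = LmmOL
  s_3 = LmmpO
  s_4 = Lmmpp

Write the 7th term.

Stepping forward 3 times from Lmmpp: Lmmpp → Lmmpm → LmmpL, then the target.

LmmmO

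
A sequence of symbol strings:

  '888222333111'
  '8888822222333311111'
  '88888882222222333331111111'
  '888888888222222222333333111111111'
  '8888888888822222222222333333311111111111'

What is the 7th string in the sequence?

Each string has the form 8^{2n+1} 2^{2n+1} 3^{n+2} 1^{2n+1} (n = 1, 2, …).
At n = 7 the blocks have lengths 15, 15, 9, 15.

888888888888888222222222222222333333333111111111111111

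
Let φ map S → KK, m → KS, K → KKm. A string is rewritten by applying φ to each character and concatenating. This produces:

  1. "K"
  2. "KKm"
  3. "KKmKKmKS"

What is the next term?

KKmKKmKSKKmKKmKSKKmKK

Expanding KKmKKmKS: K→KKm, K→KKm, m→KS, K→KKm, K→KKm, m→KS, K→KKm, S→KK. Concatenated: KKm KKm KS KKm KKm KS KKm KK.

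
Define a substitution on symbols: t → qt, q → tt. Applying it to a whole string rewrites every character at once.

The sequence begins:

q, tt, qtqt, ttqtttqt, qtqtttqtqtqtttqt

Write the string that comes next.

Replace each of the 16 characters of qtqtttqtqtqtttqt in place — tt qt tt qt qt qt tt qt tt qt tt qt qt qt tt qt — and concatenate.

ttqtttqtqtqtttqtttqtttqtqtqtttqt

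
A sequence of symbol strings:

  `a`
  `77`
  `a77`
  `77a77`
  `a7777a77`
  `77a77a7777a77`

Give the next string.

This is a Fibonacci-style word recurrence s(k) = s(k−2)·s(k−1): e.g. a·77 = a77.
The next term joins a7777a77 and 77a77a7777a77.

a7777a7777a77a7777a77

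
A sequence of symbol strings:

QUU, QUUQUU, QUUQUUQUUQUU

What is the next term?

QUUQUUQUUQUUQUUQUUQUUQUU

s(k+1) = s(k)·s(k) — each term doubles the last.
One more doubling of QUUQUUQUUQUU gives the answer.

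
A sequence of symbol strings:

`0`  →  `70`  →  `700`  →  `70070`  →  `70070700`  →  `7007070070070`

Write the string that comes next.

700707007007070070700

From term 3 onward, concatenate the last term with the second-to-last: 70·0 = 700, 700·70 = 70070, …
So term 7 is 7007070070070·70070700.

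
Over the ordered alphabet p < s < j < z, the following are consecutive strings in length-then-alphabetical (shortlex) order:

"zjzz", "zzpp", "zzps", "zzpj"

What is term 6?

Advancing 2 positions from zzpj through zzpj → zzpz reaches term 6.

zzsp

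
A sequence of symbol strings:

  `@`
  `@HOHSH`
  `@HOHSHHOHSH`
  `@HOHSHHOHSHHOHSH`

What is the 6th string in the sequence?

Every step adds HOHSH to the end: s(k+1) = s(k)·HOHSH.
From @HOHSHHOHSHHOHSH, 2 further steps: @HOHSHHOHSHHOHSH → @HOHSHHOHSHHOHSHHOHSH → (answer).

@HOHSHHOHSHHOHSHHOHSHHOHSH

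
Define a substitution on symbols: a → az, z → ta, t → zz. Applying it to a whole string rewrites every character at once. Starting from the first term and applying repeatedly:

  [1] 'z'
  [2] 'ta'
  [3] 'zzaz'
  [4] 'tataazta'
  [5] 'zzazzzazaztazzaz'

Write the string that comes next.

φ(zzazzzazaztazzaz) expands symbol-by-symbol to ta ta az ta ta ta az ta az ta zz az ta ta az ta; joining the 16 pieces gives the next term.

tataaztatataaztaaztazzaztataazta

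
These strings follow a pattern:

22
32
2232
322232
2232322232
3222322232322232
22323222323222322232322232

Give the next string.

From term 3 onward, concatenate the second-to-last term with the last: 22·32 = 2232, 32·2232 = 322232, …
The next term joins 3222322232322232 and 22323222323222322232322232.

322232223232223222323222323222322232322232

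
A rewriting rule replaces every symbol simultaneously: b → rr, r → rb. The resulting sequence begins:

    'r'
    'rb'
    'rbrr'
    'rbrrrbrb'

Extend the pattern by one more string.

Expanding rbrrrbrb: r→rb, b→rr, r→rb, r→rb, r→rb, b→rr, r→rb, b→rr. Concatenated: rb rr rb rb rb rr rb rr.

rbrrrbrbrbrrrbrr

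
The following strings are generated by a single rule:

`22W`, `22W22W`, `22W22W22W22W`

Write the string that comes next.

22W22W22W22W22W22W22W22W

Each string is two copies of the previous one concatenated.
One more doubling of 22W22W22W22W gives the answer.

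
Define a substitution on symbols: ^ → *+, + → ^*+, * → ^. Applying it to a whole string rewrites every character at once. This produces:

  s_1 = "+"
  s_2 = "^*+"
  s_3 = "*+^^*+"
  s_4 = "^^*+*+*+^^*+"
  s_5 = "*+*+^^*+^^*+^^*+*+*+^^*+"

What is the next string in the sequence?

Applying the rule to each of the 24 symbols of *+*+^^*+^^*+^^*+*+*+^^*+ gives the pieces ^ ^*+ ^ ^*+ *+ *+ ^ ^*+ *+ *+ ^ ^*+ *+ *+ ^ ^*+ ^ ^*+ ^ ^*+ *+ *+ ^ ^*+, which concatenate to the answer.

^^*+^^*+*+*+^^*+*+*+^^*+*+*+^^*+^^*+^^*+*+*+^^*+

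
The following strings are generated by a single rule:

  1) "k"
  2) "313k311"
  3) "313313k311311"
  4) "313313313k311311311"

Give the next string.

Every step adds 313 to the front and 311 to the end of the previous string.
Applying this once more to 313313313k311311311:

313313313313k311311311311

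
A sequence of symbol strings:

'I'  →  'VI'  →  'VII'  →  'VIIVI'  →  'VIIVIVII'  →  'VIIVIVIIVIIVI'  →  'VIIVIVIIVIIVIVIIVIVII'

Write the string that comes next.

VIIVIVIIVIIVIVIIVIVIIVIIVIVIIVIIVI

Each term (from the third on) is the previous term followed by the one before it: term 3 = VI·I = VII.
The next term joins VIIVIVIIVIIVIVIIVIVII and VIIVIVIIVIIVI.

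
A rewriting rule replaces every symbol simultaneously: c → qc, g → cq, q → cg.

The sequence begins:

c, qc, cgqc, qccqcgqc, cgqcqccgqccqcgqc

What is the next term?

φ(cgqcqccgqccqcgqc) expands symbol-by-symbol to qc cq cg qc cg qc qc cq cg qc qc cg qc cq cg qc; joining the 16 pieces gives the next term.

qccqcgqccgqcqccqcgqcqccgqccqcgqc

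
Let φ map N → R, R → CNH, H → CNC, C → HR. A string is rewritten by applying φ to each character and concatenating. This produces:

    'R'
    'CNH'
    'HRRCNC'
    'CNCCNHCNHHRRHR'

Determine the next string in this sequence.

HRRHRHRRCNCHRRCNCCNCCNHCNHCNCCNH

φ(CNCCNHCNHHRRHR) expands symbol-by-symbol to HR R HR HR R CNC HR R CNC CNC CNH CNH CNC CNH; joining the 14 pieces gives the next term.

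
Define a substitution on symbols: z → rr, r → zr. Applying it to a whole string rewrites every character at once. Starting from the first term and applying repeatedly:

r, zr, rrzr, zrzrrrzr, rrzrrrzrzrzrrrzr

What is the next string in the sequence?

Applying the rule to each of the 16 symbols of rrzrrrzrzrzrrrzr gives the pieces zr zr rr zr zr zr rr zr rr zr rr zr zr zr rr zr, which concatenate to the answer.

zrzrrrzrzrzrrrzrrrzrrrzrzrzrrrzr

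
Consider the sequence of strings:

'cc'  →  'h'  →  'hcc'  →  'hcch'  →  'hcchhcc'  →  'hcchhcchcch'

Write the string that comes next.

Each term (from the third on) is the previous term followed by the one before it: term 3 = h·cc = hcc.
So term 7 is hcchhcchcch·hcchhcc.

hcchhcchcchhcchhcc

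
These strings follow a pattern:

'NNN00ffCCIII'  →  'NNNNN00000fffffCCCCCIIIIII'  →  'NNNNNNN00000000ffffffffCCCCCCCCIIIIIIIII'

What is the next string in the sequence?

The n-th term is 2n+1 N's then 3n-1 0's then 3n-1 f's then 3n-1 C's then 3n I's (n = 1, 2, …).
At n = 4 the blocks have lengths 9, 11, 11, 11, 12.

NNNNNNNNN00000000000fffffffffffCCCCCCCCCCCIIIIIIIIIIII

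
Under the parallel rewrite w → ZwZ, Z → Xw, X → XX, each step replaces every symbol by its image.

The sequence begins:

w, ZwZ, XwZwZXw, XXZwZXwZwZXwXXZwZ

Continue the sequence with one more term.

XXXXXwZwZXwXXZwZXwZwZXwXXZwZXXXXXwZwZXw

φ(XXZwZXwZwZXwXXZwZ) expands symbol-by-symbol to XX XX Xw ZwZ Xw XX ZwZ Xw ZwZ Xw XX ZwZ XX XX Xw ZwZ Xw; joining the 17 pieces gives the next term.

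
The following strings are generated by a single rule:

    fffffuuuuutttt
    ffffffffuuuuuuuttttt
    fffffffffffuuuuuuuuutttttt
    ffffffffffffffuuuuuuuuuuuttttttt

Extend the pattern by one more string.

Term n consists of 3n+2 f's, followed by 2n+3 u's, followed by n+3 t's (n = 1, 2, …).
Setting n = 5 gives 17, 13, 8 characters in each block.

fffffffffffffffffuuuuuuuuuuuuutttttttt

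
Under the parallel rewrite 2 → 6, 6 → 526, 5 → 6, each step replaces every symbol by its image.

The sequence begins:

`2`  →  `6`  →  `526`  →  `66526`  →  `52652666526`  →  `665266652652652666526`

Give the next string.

Rewriting the 21 symbols of 665266652652652666526 one by one yields 526 526 6 6 526 526 526 6 6 526 6 6 526 6 6 526 526 526 6 6 526; concatenated:

5265266652652652666526665266652652652666526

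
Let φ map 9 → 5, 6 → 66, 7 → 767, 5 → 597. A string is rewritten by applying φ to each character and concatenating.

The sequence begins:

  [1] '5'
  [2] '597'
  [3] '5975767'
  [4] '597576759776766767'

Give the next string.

Applying the rule to each of the 18 symbols of 597576759776766767 gives the pieces 597 5 767 597 767 66 767 597 5 767 767 66 767 66 66 767 66 767, which concatenate to the answer.

597576759776766767597576776766767666676766767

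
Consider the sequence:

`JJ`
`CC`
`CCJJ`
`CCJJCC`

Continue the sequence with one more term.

This is a Fibonacci-style word recurrence s(k) = s(k−1)·s(k−2): e.g. CC·JJ = CCJJ.
Continuing: CCJJCC · CCJJ gives term 5.

CCJJCCCCJJ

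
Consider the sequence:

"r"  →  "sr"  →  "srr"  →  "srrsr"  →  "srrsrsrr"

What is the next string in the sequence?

srrsrsrrsrrsr

From term 3 onward, concatenate the last term with the second-to-last: sr·r = srr, srr·sr = srrsr, …
The next term joins srrsrsrr and srrsr.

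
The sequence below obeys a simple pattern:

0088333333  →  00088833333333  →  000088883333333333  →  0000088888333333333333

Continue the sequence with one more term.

00000088888833333333333333

The n-th term is n-1 0's then n-1 8's then 2n 3's, where the shown terms are n = 3, 4, 5, 6.
Setting n = 7 gives 6, 6, 14 characters in each block.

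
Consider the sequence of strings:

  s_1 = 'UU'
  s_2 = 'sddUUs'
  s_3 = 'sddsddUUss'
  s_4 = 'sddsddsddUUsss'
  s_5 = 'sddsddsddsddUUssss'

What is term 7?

Each term wraps the previous one in sdd on the left and s on the right.
From sddsddsddsddUUssss, 2 further steps: sddsddsddsddUUssss → sddsddsddsddsddUUsssss → (answer).

sddsddsddsddsddsddUUssssss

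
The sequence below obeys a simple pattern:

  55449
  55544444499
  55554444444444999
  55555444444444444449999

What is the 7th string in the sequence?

Reading off run lengths: 5 runs 2, 3, 4, 5; 4 runs 2, 6, 10, 14; 9 runs 1, 2, 3, 4 — each is linear in n (n = 1, 2, …).
For term 7, n = 7, so the run lengths are 8, 26, 7.

55555555444444444444444444444444449999999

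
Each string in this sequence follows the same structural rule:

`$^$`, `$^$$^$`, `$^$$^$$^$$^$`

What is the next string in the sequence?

Each string is two copies of the previous one concatenated.
Doubling $^$$^$$^$$^$:

$^$$^$$^$$^$$^$$^$$^$$^$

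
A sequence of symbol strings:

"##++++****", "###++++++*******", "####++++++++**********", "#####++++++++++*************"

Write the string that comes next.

Term n consists of n+1 #'s, followed by 2n+2 +'s, followed by 3n+1 *'s (n = 1, 2, …).
Setting n = 5 gives 6, 12, 16 characters in each block.

######++++++++++++****************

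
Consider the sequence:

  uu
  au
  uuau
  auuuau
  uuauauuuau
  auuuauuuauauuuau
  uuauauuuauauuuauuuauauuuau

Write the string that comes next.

auuuauuuauauuuauuuauauuuauauuuauuuauauuuau

Each term (from the third on) is the two preceding terms concatenated in order: term 3 = uu·au = uuau.
Continuing: auuuauuuauauuuau · uuauauuuauauuuauuuauauuuau gives term 8.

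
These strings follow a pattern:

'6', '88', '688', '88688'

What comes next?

68888688

From term 3 onward, concatenate the second-to-last term with the last: 6·88 = 688, 88·688 = 88688, …
Continuing: 688 · 88688 gives term 5.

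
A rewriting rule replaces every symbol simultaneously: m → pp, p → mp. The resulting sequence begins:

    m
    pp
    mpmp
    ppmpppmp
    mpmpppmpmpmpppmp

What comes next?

Rewriting the 16 symbols of mpmpppmpmpmpppmp one by one yields pp mp pp mp mp mp pp mp pp mp pp mp mp mp pp mp; concatenated:

ppmpppmpmpmpppmpppmpppmpmpmpppmp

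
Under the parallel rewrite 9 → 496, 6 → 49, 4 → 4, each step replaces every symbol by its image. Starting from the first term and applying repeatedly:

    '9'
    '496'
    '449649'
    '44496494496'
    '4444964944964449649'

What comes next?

Applying the rule to each of the 19 symbols of 4444964944964449649 gives the pieces 4 4 4 4 496 49 4 496 4 4 496 49 4 4 4 496 49 4 496, which concatenate to the answer.

44444964944964449649444496494496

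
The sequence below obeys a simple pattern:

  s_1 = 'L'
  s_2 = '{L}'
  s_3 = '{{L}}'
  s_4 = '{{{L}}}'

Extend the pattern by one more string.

Every step adds { to the front and } to the end of the previous string.
Applying this once more to {{{L}}}:

{{{{L}}}}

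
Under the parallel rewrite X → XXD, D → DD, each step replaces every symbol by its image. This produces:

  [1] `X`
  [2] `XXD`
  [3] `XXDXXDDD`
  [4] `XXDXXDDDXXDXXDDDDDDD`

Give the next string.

Applying the rule to each of the 20 symbols of XXDXXDDDXXDXXDDDDDDD gives the pieces XXD XXD DD XXD XXD DD DD DD XXD XXD DD XXD XXD DD DD DD DD DD DD DD, which concatenate to the answer.

XXDXXDDDXXDXXDDDDDDDXXDXXDDDXXDXXDDDDDDDDDDDDDDD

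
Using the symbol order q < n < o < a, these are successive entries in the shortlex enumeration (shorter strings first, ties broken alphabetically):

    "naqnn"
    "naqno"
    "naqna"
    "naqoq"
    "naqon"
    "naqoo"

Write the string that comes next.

naqoa

Find the rightmost character of naqoo below a, bump it to the next letter, and reset everything to its right to q.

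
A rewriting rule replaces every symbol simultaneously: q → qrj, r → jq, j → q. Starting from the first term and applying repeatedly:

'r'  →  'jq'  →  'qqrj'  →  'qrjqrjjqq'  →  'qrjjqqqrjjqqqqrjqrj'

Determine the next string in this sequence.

Replace each of the 19 characters of qrjjqqqrjjqqqqrjqrj in place — qrj jq q q qrj qrj qrj jq q q qrj qrj qrj qrj jq q qrj jq q — and concatenate.

qrjjqqqqrjqrjqrjjqqqqrjqrjqrjqrjjqqqrjjqq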